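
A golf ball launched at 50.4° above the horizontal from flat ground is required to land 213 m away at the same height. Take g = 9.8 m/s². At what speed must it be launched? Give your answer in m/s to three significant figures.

46.1 m/s

On level ground R = v₀² sin 2θ / g ⇒ v₀ = √(gR / sin 2θ).
v₀ = √(9.80 × 213 / sin 100.8°) = √(2087 / 0.9823) = √2125.0 = 46.10 m/s.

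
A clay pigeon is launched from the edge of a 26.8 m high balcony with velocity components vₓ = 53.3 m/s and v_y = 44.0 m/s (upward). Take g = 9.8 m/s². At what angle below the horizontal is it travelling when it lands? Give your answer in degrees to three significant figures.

42.9°

With up positive and y = 0 at the ground: y(t) = 26.8 + (44.00) t − 4.900 t². Setting y = 0 and taking the positive root: t = [44.00 + √(44.00² + 2·9.80·26.8)] / 9.80 = (44.00 + 49.61) / 9.80 = 9.552 s.
At impact: v_y = v_y0 − g t = −49.61 m/s; vₓ = 53.30 m/s.
Angle below horizontal: arctan(|v_y|/vₓ) = arctan(49.61/53.30) = 42.95°.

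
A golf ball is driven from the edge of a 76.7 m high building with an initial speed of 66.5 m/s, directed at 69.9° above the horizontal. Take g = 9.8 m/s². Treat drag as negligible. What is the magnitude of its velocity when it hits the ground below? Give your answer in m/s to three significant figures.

Components: vₓ = 66.50 cos 69.9° = 22.85 m/s, v_y0 = 66.50 sin 69.9° = 62.45 m/s.
With up positive and y = 0 at the ground: y(t) = 76.7 + (62.45) t − 4.900 t². Setting y = 0 and taking the positive root: t = [62.45 + √(62.45² + 2·9.80·76.7)] / 9.80 = (62.45 + 73.51) / 9.80 = 13.87 s.
Vertical velocity at impact: v_y = v_y0 − g t = 62.45 − 9.80 × 13.87 = −73.51 m/s.
Speed: |v| = √(vₓ² + v_y²) = √(22.85² + 73.51²) = 76.98 m/s.

77.0 m/s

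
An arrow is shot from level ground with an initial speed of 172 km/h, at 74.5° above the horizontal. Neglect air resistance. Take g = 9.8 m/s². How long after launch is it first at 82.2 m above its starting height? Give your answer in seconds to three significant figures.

2.40 s

Convert: 172 km/h = 172/3.6 = 47.78 m/s.
Components: vₓ = 47.78 cos 74.5° = 12.77 m/s, v_y0 = 47.78 sin 74.5° = 46.04 m/s.
Set y = v_y0 t − ½ g t² = 82.2: 4.900 t² − 46.04 t + 82.2 = 0.
Quadratic formula: t = (46.04 ± √508.57) / 9.80 = (46.04 ± 22.55) / 9.80 → t = 2.397 s or 6.999 s.
The first (ascending) time is 2.397 s.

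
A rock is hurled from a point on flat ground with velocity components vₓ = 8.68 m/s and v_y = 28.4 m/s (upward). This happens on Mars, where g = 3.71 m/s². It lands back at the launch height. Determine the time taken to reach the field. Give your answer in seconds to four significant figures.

15.31 s

Time of flight on level ground: T = 2 v_y0 / g = 2 × 28.40 / 3.71 = 15.31 s.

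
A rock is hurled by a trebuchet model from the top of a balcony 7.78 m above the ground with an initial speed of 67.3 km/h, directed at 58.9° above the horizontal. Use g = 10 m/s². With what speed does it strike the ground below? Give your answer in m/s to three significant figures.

22.5 m/s

Convert: 67.3 km/h = 67.3/3.6 = 18.69 m/s.
Resolve: vₓ = 18.69 cos 58.9° = 9.656 m/s and v_y0 = 18.69 sin 58.9° = 16.01 m/s.
With up positive and y = 0 at the ground: y(t) = 7.78 + (16.01) t − 5.000 t². Setting y = 0 and taking the positive root: t = [16.01 + √(16.01² + 2·10.0·7.78)] / 10.0 = (16.01 + 20.29) / 10.0 = 3.630 s.
Vertical velocity at impact: v_y = v_y0 − g t = 16.01 − 10.0 × 3.630 = −20.29 m/s.
Speed: |v| = √(vₓ² + v_y²) = √(9.656² + 20.29²) = 22.47 m/s.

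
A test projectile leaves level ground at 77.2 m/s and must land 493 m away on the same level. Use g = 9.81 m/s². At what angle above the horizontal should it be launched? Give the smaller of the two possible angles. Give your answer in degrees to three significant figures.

27.1°

From R = (v₀²/g) sin 2θ: sin 2θ = 9.81 × 493 / 5959.8 = 0.8115.
2θ = 54.24° or 180° − 54.24° = 125.8°, so θ = 27.12° or 62.88°.
The smaller angle is 27.12°.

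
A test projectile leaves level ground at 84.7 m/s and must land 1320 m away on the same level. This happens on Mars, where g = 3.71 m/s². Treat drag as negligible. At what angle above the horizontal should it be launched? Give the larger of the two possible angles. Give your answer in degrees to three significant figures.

68.5°

Level-ground range R = v₀² sin(2θ)/g ⇒ sin(2θ) = gR/v₀² = 3.71 × 1320 / 84.7² = 0.6826.
2θ = 43.05° or 180° − 43.05° = 137.0°, so θ = 21.52° or 68.48°.
The larger angle is 68.48°.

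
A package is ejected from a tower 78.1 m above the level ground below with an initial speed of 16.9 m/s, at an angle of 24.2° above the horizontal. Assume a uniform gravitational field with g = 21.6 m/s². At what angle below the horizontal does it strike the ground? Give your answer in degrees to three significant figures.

75.2°

Horizontal component vₓ = 16.90 cos 24.2° = 15.41 m/s; vertical v_y0 = 16.90 sin 24.2° = 6.928 m/s.
With up positive and y = 0 at the ground: y(t) = 78.1 + (6.928) t − 10.80 t². Setting y = 0 and taking the positive root: t = [6.928 + √(6.928² + 2·21.6·78.1)] / 21.6 = (6.928 + 58.50) / 21.6 = 3.029 s.
At impact: v_y = v_y0 − g t = −58.50 m/s; vₓ = 15.41 m/s.
Angle below horizontal: arctan(|v_y|/vₓ) = arctan(58.50/15.41) = 75.24°.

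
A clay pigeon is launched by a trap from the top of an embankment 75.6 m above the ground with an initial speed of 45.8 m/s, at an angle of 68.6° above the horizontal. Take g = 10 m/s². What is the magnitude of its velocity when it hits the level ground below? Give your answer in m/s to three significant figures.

vₓ = 45.80 cos 68.6° = 16.71 m/s; v_y0 = 45.80 sin 68.6° = 42.64 m/s.
Vertical motion (up positive, ground at y = 0): 5.000 t² − (42.64) t − 75.6 = 0, so t = (42.64 + √(42.64² + 2·10.0·75.6)) / 10.0 = (42.64 + 57.71) / 10.0 = 10.04 s.
Vertical velocity at impact: v_y = v_y0 − g t = 42.64 − 10.0 × 10.04 = −57.71 m/s.
Speed: |v| = √(vₓ² + v_y²) = √(16.71² + 57.71²) = 60.08 m/s.

60.1 m/s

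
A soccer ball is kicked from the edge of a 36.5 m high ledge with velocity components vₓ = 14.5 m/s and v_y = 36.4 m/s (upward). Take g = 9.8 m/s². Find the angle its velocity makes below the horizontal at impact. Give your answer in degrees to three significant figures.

Vertical motion (up positive, ground at y = 0): 4.900 t² − (36.40) t − 36.5 = 0, so t = (36.40 + √(36.40² + 2·9.80·36.5)) / 9.80 = (36.40 + 45.17) / 9.80 = 8.324 s.
At impact: v_y = v_y0 − g t = −45.17 m/s; vₓ = 14.50 m/s.
Angle below horizontal: arctan(|v_y|/vₓ) = arctan(45.17/14.50) = 72.20°.

72.2°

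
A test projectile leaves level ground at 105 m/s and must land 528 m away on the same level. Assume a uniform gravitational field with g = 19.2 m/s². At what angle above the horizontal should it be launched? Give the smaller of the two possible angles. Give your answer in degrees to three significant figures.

Level-ground range R = v₀² sin(2θ)/g ⇒ sin(2θ) = gR/v₀² = 19.2 × 528 / 105² = 0.9195.
2θ = 66.85° or 180° − 66.85° = 113.1°, so θ = 33.43° or 56.57°.
The smaller angle is 33.43°.

33.4°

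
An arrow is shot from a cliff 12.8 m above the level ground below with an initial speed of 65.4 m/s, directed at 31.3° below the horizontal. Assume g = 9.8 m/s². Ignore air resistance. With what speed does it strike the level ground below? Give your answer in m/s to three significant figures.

67.3 m/s

Horizontal component vₓ = 65.40 cos 31.3° = 55.88 m/s; vertical v_y0 = −33.98 m/s (downward).
With up positive and y = 0 at the ground: y(t) = 12.8 + (−33.98) t − 4.900 t². Setting y = 0 and taking the positive root: t = [−33.98 + √(33.98² + 2·9.80·12.8)] / 9.80 = (−33.98 + 37.49) / 9.80 = 0.3582 s.
Vertical velocity at impact: v_y = v_y0 − g t = −33.98 − 9.80 × 0.3582 = −37.49 m/s.
Speed: |v| = √(vₓ² + v_y²) = √(55.88² + 37.49²) = 67.29 m/s.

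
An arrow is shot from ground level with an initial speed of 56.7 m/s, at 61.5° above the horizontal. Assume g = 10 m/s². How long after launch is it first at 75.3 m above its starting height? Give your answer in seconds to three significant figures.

Horizontal component vₓ = 56.70 cos 61.5° = 27.05 m/s; vertical v_y0 = 56.70 sin 61.5° = 49.83 m/s.
Require v_y0 t − ½ g t² = 75.3, i.e. 5.000 t² − 49.83 t + 75.3 = 0.
Quadratic formula: t = (49.83 ± √976.92) / 10.0 = (49.83 ± 31.26) / 10.0 → t = 1.857 s or 8.108 s.
The first (ascending) time is 1.857 s.

1.86 s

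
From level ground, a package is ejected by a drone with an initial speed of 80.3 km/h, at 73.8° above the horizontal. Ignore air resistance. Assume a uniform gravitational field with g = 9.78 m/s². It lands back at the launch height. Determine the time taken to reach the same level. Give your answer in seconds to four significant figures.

Convert: 80.3 km/h = 80.3/3.6 = 22.31 m/s.
Resolve: vₓ = 22.31 cos 73.8° = 6.223 m/s and v_y0 = 22.31 sin 73.8° = 21.42 m/s.
Landing at launch height ⇒ T = 2 v_y0 / g = 2 × 21.42 / 9.78 = 4.380 s.

4.380 s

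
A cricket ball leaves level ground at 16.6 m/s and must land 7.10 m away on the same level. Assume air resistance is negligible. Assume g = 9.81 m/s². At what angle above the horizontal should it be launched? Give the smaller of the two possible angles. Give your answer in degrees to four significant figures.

Level-ground range R = v₀² sin(2θ)/g ⇒ sin(2θ) = gR/v₀² = 9.81 × 7.10 / 16.6² = 0.2528.
2θ = 14.64° or 180° − 14.64° = 165.4°, so θ = 7.320° or 82.68°.
The smaller angle is 7.320°.

7.320°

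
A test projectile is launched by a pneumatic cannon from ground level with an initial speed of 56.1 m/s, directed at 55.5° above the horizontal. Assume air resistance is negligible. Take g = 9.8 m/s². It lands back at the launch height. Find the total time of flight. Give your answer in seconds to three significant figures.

Horizontal component vₓ = 56.10 cos 55.5° = 31.78 m/s; vertical v_y0 = 56.10 sin 55.5° = 46.23 m/s.
Time of flight on level ground: T = 2 v_y0 / g = 2 × 46.23 / 9.80 = 9.435 s.

9.44 s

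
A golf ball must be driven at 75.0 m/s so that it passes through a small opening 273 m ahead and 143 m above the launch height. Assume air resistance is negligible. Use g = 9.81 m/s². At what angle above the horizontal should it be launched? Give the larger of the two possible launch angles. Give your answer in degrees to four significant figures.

72.65°

Trajectory: y = x tanθ − g x² (1 + tan²θ)/(2v₀²). With x = 273, y = 143, v₀ = 75.0, g = 9.81:
64.99 tan²θ − 273 tanθ + (208.0) = 0.
tanθ = [273 ± √(273² − 4 × 64.99 × (208.0))] / (2 × 64.99) = (273 ± 143.0) / 130.0, giving tanθ = 0.9999 or 3.201.
θ = 45.00° or 72.65°; the larger is 72.65°.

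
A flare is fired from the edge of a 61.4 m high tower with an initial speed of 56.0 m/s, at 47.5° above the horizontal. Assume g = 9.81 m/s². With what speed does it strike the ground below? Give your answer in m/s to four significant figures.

65.88 m/s

Resolve: vₓ = 56.00 cos 47.5° = 37.83 m/s and v_y0 = 56.00 sin 47.5° = 41.29 m/s.
With up positive and y = 0 at the ground: y(t) = 61.4 + (41.29) t − 4.905 t². Setting y = 0 and taking the positive root: t = [41.29 + √(41.29² + 2·9.81·61.4)] / 9.81 = (41.29 + 53.94) / 9.81 = 9.707 s.
Vertical velocity at impact: v_y = v_y0 − g t = 41.29 − 9.81 × 9.707 = −53.94 m/s.
Speed: |v| = √(vₓ² + v_y²) = √(37.83² + 53.94²) = 65.88 m/s.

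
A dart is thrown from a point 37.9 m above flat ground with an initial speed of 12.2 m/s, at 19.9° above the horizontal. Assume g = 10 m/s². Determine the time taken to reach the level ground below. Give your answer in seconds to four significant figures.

3.200 s

Resolve: vₓ = 12.20 cos 19.9° = 11.47 m/s and v_y0 = 12.20 sin 19.9° = 4.153 m/s.
With up positive and y = 0 at the ground: y(t) = 37.9 + (4.153) t − 5.000 t². Setting y = 0 and taking the positive root: t = [4.153 + √(4.153² + 2·10.0·37.9)] / 10.0 = (4.153 + 27.84) / 10.0 = 3.200 s.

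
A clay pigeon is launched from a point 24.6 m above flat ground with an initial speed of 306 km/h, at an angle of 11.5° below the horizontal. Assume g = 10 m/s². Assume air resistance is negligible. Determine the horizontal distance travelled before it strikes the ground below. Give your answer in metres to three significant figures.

91.4 m

Convert: 306 km/h = 306/3.6 = 85.00 m/s.
Horizontal component vₓ = 85.00 cos 11.5° = 83.29 m/s; vertical v_y0 = −16.95 m/s (downward).
Vertical motion (up positive, ground at y = 0): 5.000 t² − (−16.95) t − 24.6 = 0, so t = (−16.95 + √(16.95² + 2·10.0·24.6)) / 10.0 = (−16.95 + 27.91) / 10.0 = 1.097 s.
Horizontal distance: R = vₓ t = 83.29 × 1.097 = 91.35 m.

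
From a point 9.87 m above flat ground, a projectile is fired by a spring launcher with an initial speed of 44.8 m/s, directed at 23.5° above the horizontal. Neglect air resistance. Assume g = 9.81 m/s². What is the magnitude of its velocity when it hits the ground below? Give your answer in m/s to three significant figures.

46.9 m/s

Components: vₓ = 44.80 cos 23.5° = 41.08 m/s, v_y0 = 44.80 sin 23.5° = 17.86 m/s.
The projectile lands when y = 9.87 + (17.86) t − ½·9.81·t² = 0. Positive root: t = (17.86 + √(17.86² + 2·9.81·9.87)) / 9.81 = (17.86 + 22.64) / 9.81 = 4.129 s.
Vertical velocity at impact: v_y = v_y0 − g t = 17.86 − 9.81 × 4.129 = −22.64 m/s.
Speed: |v| = √(vₓ² + v_y²) = √(41.08² + 22.64²) = 46.91 m/s.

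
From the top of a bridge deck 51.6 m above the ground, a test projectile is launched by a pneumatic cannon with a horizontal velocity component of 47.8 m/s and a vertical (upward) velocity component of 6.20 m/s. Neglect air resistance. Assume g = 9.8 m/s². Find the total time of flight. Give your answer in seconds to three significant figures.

The projectile lands when y = 51.6 + (6.200) t − ½·9.80·t² = 0. Positive root: t = (6.200 + √(6.200² + 2·9.80·51.6)) / 9.80 = (6.200 + 32.40) / 9.80 = 3.939 s.

3.94 s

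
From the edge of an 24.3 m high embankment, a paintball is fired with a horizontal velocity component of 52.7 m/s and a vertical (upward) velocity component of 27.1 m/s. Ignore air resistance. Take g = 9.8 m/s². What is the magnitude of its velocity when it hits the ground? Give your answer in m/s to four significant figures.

The projectile lands when y = 24.3 + (27.10) t − ½·9.80·t² = 0. Positive root: t = (27.10 + √(27.10² + 2·9.80·24.3)) / 9.80 = (27.10 + 34.79) / 9.80 = 6.316 s.
Vertical velocity at impact: v_y = v_y0 − g t = 27.10 − 9.80 × 6.316 = −34.79 m/s.
Speed: |v| = √(vₓ² + v_y²) = √(52.70² + 34.79²) = 63.15 m/s.

63.15 m/s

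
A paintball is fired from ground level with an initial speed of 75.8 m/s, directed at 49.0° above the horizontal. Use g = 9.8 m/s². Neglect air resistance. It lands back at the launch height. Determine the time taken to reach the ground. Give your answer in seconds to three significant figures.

11.7 s

Horizontal component vₓ = 75.80 cos 49.0° = 49.73 m/s; vertical v_y0 = 75.80 sin 49.0° = 57.21 m/s.
Landing at launch height ⇒ T = 2 v_y0 / g = 2 × 57.21 / 9.80 = 11.67 s.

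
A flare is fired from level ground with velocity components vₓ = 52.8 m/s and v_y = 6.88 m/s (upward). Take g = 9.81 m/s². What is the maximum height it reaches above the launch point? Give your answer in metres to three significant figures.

2.41 m

At the apex v_y = 0, so H = v_y0²/(2g) = 6.880²/19.62 = 2.413 m.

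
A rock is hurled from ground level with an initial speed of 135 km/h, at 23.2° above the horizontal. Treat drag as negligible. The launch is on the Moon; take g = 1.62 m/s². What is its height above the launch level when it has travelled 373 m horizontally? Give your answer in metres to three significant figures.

65.0 m

Convert: 135 km/h = 135/3.6 = 37.50 m/s.
Horizontal component vₓ = 37.50 cos 23.2° = 34.47 m/s; vertical v_y0 = 37.50 sin 23.2° = 14.77 m/s.
Time to reach x = 373 m: t = x/vₓ = 373/34.47 = 10.82 s.
Height: y = v_y0 t − ½ g t² = 14.77 × 10.82 − 0.8100 × 10.82² = 159.9 − 94.86 = 65.01 m.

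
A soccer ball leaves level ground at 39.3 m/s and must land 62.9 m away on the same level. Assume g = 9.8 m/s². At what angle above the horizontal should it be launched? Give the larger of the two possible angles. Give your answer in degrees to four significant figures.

From R = (v₀²/g) sin 2θ: sin 2θ = 9.80 × 62.9 / 1544.5 = 0.3991.
2θ = 23.52° or 180° − 23.52° = 156.5°, so θ = 11.76° or 78.24°.
The larger angle is 78.24°.

78.24°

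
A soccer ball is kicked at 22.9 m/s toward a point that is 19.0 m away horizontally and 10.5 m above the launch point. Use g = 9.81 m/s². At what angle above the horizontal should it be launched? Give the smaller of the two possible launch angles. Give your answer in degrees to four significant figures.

Trajectory: y = x tanθ − g x² (1 + tan²θ)/(2v₀²). With x = 19.0, y = 10.5, v₀ = 22.9, g = 9.81:
3.377 tan²θ − 19.0 tanθ + (13.88) = 0.
tanθ = [19.0 ± √(19.0² − 4 × 3.377 × (13.88))] / (2 × 3.377) = (19.0 ± 13.17) / 6.753, giving tanθ = 0.8626 or 4.764.
θ = 40.78° or 78.15°; the smaller is 40.78°.

40.78°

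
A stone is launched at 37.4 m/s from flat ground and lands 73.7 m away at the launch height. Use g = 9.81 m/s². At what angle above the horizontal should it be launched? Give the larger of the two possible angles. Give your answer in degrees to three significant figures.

Level-ground range R = v₀² sin(2θ)/g ⇒ sin(2θ) = gR/v₀² = 9.81 × 73.7 / 37.4² = 0.5169.
2θ = 31.12° or 180° − 31.12° = 148.9°, so θ = 15.56° or 74.44°.
The larger angle is 74.44°.

74.4°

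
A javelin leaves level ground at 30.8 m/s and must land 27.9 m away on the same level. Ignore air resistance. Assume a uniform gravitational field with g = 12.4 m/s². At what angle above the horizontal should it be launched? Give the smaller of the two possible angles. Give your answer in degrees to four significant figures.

Level-ground range R = v₀² sin(2θ)/g ⇒ sin(2θ) = gR/v₀² = 12.4 × 27.9 / 30.8² = 0.3647.
2θ = 21.39° or 180° − 21.39° = 158.6°, so θ = 10.69° or 79.31°.
The smaller angle is 10.69°.

10.69°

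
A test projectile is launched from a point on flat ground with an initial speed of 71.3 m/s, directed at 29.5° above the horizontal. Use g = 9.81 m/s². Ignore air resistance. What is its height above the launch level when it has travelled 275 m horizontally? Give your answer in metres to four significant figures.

59.26 m

Resolve: vₓ = 71.30 cos 29.5° = 62.06 m/s and v_y0 = 71.30 sin 29.5° = 35.11 m/s.
x = vₓ t ⇒ t = 275/62.06 = 4.431 s.
Height: y = v_y0 t − ½ g t² = 35.11 × 4.431 − 4.905 × 4.431² = 155.6 − 96.32 = 59.26 m.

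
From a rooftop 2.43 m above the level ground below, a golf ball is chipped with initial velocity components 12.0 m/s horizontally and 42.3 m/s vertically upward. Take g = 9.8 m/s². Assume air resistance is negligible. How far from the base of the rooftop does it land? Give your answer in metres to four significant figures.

104.3 m

The projectile lands when y = 2.43 + (42.30) t − ½·9.80·t² = 0. Positive root: t = (42.30 + √(42.30² + 2·9.80·2.43)) / 9.80 = (42.30 + 42.86) / 9.80 = 8.690 s.
Horizontal distance: R = vₓ t = 12.00 × 8.690 = 104.3 m.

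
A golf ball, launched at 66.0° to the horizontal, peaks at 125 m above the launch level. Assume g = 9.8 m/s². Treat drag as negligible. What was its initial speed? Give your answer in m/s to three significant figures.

54.2 m/s

At the peak v_y = 0, so v_y0 = √(2gH) = √(2 × 9.80 × 125) = 49.50 m/s.
v_y0 = v₀ sin θ ⇒ v₀ = 49.50 / sin 66.0° = 54.18 m/s.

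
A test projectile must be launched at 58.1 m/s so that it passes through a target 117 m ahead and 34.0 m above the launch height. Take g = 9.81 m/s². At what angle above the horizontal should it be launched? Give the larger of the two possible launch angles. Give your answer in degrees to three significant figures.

79.5°

Trajectory: y = x tanθ − g x² (1 + tan²θ)/(2v₀²). With x = 117, y = 34.0, v₀ = 58.1, g = 9.81:
19.89 tan²θ − 117 tanθ + (53.89) = 0.
tanθ = [117 ± √(117² − 4 × 19.89 × (53.89))] / (2 × 19.89) = (117 ± 96.96) / 39.78, giving tanθ = 0.5037 or 5.378.
θ = 26.74° or 79.47°; the larger is 79.47°.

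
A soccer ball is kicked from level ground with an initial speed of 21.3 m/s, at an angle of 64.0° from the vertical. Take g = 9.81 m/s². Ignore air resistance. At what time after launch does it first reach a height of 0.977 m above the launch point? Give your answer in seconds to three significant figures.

0.111 s

Resolve: vₓ = 21.30 sin 64.0° = 19.14 m/s and v_y0 = 21.30 cos 64.0° = 9.337 m/s.
Require v_y0 t − ½ g t² = 0.977, i.e. 4.905 t² − 9.337 t + 0.977 = 0.
t = [9.337 ± √(9.337² − 2·9.81·0.977)] / 9.81 = (9.337 ± 8.247) / 9.81, so t = 0.1111 s or t = 1.793 s.
The first (ascending) time is 0.1111 s.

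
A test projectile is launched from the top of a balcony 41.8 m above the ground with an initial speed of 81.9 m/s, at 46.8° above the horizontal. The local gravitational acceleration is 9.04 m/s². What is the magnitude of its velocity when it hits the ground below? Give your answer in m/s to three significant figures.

86.4 m/s

Resolve: vₓ = 81.90 cos 46.8° = 56.06 m/s and v_y0 = 81.90 sin 46.8° = 59.70 m/s.
The projectile lands when y = 41.8 + (59.70) t − ½·9.04·t² = 0. Positive root: t = (59.70 + √(59.70² + 2·9.04·41.8)) / 9.04 = (59.70 + 65.73) / 9.04 = 13.88 s.
Vertical velocity at impact: v_y = v_y0 − g t = 59.70 − 9.04 × 13.88 = −65.73 m/s.
Speed: |v| = √(vₓ² + v_y²) = √(56.06² + 65.73²) = 86.39 m/s.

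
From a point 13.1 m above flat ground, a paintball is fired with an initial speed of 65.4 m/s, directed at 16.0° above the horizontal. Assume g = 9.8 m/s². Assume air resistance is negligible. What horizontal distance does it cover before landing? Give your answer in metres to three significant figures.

270 m

Resolve: vₓ = 65.40 cos 16.0° = 62.87 m/s and v_y0 = 65.40 sin 16.0° = 18.03 m/s.
The projectile lands when y = 13.1 + (18.03) t − ½·9.80·t² = 0. Positive root: t = (18.03 + √(18.03² + 2·9.80·13.1)) / 9.80 = (18.03 + 24.12) / 9.80 = 4.301 s.
Horizontal distance: R = vₓ t = 62.87 × 4.301 = 270.4 m.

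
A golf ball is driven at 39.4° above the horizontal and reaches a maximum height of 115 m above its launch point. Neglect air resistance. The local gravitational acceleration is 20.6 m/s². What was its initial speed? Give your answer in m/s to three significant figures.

At the peak v_y = 0, so v_y0 = √(2gH) = √(2 × 20.6 × 115) = 68.83 m/s.
v_y0 = v₀ sin θ ⇒ v₀ = 68.83 / sin 39.4° = 108.4 m/s.

108 m/s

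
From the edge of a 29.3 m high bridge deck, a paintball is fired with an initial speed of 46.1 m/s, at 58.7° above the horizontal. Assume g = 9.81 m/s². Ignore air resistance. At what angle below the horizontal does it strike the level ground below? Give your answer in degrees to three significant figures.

62.6°

vₓ = 46.10 cos 58.7° = 23.95 m/s; v_y0 = 46.10 sin 58.7° = 39.39 m/s.
With up positive and y = 0 at the ground: y(t) = 29.3 + (39.39) t − 4.905 t². Setting y = 0 and taking the positive root: t = [39.39 + √(39.39² + 2·9.81·29.3)] / 9.81 = (39.39 + 46.11) / 9.81 = 8.716 s.
At impact: v_y = v_y0 − g t = −46.11 m/s; vₓ = 23.95 m/s.
Angle below horizontal: arctan(|v_y|/vₓ) = arctan(46.11/23.95) = 62.55°.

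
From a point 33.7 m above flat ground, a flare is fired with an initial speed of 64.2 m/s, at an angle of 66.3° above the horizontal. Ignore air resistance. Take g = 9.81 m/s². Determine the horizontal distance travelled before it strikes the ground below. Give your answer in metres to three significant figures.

vₓ = 64.20 cos 66.3° = 25.81 m/s; v_y0 = 64.20 sin 66.3° = 58.79 m/s.
The projectile lands when y = 33.7 + (58.79) t − ½·9.81·t² = 0. Positive root: t = (58.79 + √(58.79² + 2·9.81·33.7)) / 9.81 = (58.79 + 64.16) / 9.81 = 12.53 s.
Horizontal distance: R = vₓ t = 25.81 × 12.53 = 323.4 m.

323 m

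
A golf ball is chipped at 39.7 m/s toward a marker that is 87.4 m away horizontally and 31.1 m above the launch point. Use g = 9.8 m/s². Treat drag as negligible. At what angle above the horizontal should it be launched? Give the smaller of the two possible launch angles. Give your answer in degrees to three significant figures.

38.8°

Trajectory: y = x tanθ − g x² (1 + tan²θ)/(2v₀²). With x = 87.4, y = 31.1, v₀ = 39.7, g = 9.80:
23.75 tan²θ − 87.4 tanθ + (54.85) = 0.
tanθ = [87.4 ± √(87.4² − 4 × 23.75 × (54.85))] / (2 × 23.75) = (87.4 ± 49.28) / 47.50, giving tanθ = 0.8026 or 2.878.
θ = 38.75° or 70.84°; the smaller is 38.75°.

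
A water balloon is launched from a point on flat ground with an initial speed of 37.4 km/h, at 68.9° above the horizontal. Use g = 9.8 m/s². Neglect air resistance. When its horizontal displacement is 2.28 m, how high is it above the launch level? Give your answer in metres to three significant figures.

4.09 m

Convert: 37.4 km/h = 37.4/3.6 = 10.39 m/s.
Resolve: vₓ = 10.39 cos 68.9° = 3.740 m/s and v_y0 = 10.39 sin 68.9° = 9.692 m/s.
Time to reach x = 2.28 m: t = x/vₓ = 2.28/3.740 = 0.6096 s.
Height: y = v_y0 t − ½ g t² = 9.692 × 0.6096 − 4.900 × 0.6096² = 5.909 − 1.821 = 4.088 m.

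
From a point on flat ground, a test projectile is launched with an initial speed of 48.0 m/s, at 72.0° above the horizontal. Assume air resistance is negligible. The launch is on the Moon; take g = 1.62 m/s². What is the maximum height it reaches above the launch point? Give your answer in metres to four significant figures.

vₓ = 48.00 cos 72.0° = 14.83 m/s; v_y0 = 48.00 sin 72.0° = 45.65 m/s.
Maximum height: H = v_y0² / (2g) = 45.65² / (2 × 1.62) = 643.2 m.

643.2 m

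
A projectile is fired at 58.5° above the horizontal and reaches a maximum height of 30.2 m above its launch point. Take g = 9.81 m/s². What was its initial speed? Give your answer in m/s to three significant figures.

28.5 m/s

At the peak v_y = 0, so v_y0 = √(2gH) = √(2 × 9.81 × 30.2) = 24.34 m/s.
v_y0 = v₀ sin θ ⇒ v₀ = 24.34 / sin 58.5° = 28.55 m/s.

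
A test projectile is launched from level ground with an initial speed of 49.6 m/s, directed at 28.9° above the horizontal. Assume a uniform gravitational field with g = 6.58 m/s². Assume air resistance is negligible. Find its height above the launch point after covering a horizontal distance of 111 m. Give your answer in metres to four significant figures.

Components: vₓ = 49.60 cos 28.9° = 43.42 m/s, v_y0 = 49.60 sin 28.9° = 23.97 m/s.
Time to reach x = 111 m: t = x/vₓ = 111/43.42 = 2.556 s.
Height: y = v_y0 t − ½ g t² = 23.97 × 2.556 − 3.290 × 2.556² = 61.28 − 21.50 = 39.78 m.

39.78 m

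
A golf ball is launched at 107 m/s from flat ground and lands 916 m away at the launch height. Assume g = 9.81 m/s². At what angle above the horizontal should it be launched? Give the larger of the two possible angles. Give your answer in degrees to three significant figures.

Level-ground range R = v₀² sin(2θ)/g ⇒ sin(2θ) = gR/v₀² = 9.81 × 916 / 107² = 0.7849.
2θ = 51.71° or 180° − 51.71° = 128.3°, so θ = 25.85° or 64.15°.
The larger angle is 64.15°.

64.1°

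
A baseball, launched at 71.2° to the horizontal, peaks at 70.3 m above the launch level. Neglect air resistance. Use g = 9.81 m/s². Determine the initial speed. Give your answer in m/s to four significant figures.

39.23 m/s

At the peak v_y = 0, so v_y0 = √(2gH) = √(2 × 9.81 × 70.3) = 37.14 m/s.
v_y0 = v₀ sin θ ⇒ v₀ = 37.14 / sin 71.2° = 39.23 m/s.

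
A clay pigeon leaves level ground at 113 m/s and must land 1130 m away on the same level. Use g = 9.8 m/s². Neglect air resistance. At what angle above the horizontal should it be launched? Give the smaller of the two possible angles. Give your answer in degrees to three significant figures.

30.1°

Level-ground range R = v₀² sin(2θ)/g ⇒ sin(2θ) = gR/v₀² = 9.80 × 1130 / 113² = 0.8673.
2θ = 60.14° or 180° − 60.14° = 119.9°, so θ = 30.07° or 59.93°.
The smaller angle is 30.07°.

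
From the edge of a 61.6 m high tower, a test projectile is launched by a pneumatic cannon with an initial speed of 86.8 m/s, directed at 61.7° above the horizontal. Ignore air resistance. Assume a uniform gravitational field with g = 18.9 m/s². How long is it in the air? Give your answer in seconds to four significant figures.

8.826 s

Components: vₓ = 86.80 cos 61.7° = 41.15 m/s, v_y0 = 86.80 sin 61.7° = 76.43 m/s.
With up positive and y = 0 at the ground: y(t) = 61.6 + (76.43) t − 9.450 t². Setting y = 0 and taking the positive root: t = [76.43 + √(76.43² + 2·18.9·61.6)] / 18.9 = (76.43 + 90.38) / 18.9 = 8.826 s.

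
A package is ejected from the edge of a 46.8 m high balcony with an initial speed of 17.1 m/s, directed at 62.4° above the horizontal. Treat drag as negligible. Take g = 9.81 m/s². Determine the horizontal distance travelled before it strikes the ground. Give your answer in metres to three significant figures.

39.6 m

Resolve: vₓ = 17.10 cos 62.4° = 7.922 m/s and v_y0 = 17.10 sin 62.4° = 15.15 m/s.
With up positive and y = 0 at the ground: y(t) = 46.8 + (15.15) t − 4.905 t². Setting y = 0 and taking the positive root: t = [15.15 + √(15.15² + 2·9.81·46.8)] / 9.81 = (15.15 + 33.88) / 9.81 = 4.998 s.
Horizontal distance: R = vₓ t = 7.922 × 4.998 = 39.60 m.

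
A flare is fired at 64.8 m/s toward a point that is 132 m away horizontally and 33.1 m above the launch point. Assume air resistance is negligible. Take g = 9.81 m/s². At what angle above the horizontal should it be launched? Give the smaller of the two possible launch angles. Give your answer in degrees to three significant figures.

Trajectory: y = x tanθ − g x² (1 + tan²θ)/(2v₀²). With x = 132, y = 33.1, v₀ = 64.8, g = 9.81:
20.35 tan²θ − 132 tanθ + (53.45) = 0.
tanθ = [132 ± √(132² − 4 × 20.35 × (53.45))] / (2 × 20.35) = (132 ± 114.3) / 40.71, giving tanθ = 0.4340 or 6.051.
θ = 23.46° or 80.62°; the smaller is 23.46°.

23.5°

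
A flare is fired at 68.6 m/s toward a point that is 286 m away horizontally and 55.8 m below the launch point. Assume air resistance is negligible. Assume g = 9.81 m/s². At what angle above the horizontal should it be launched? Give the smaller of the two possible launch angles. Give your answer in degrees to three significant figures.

6.07°

Trajectory: y = x tanθ − g x² (1 + tan²θ)/(2v₀²). With x = 286, y = −55.8, v₀ = 68.6, g = 9.81:
85.26 tan²θ − 286 tanθ + (29.46) = 0.
tanθ = [286 ± √(286² − 4 × 85.26 × (29.46))] / (2 × 85.26) = (286 ± 267.9) / 170.5, giving tanθ = 0.1064 or 3.248.
θ = 6.071° or 72.89°; the smaller is 6.071°.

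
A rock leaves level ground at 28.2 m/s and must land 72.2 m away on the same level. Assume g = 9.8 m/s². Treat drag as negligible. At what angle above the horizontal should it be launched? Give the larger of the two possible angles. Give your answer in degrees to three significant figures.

Level-ground range R = v₀² sin(2θ)/g ⇒ sin(2θ) = gR/v₀² = 9.80 × 72.2 / 28.2² = 0.8897.
2θ = 62.84° or 180° − 62.84° = 117.2°, so θ = 31.42° or 58.58°.
The larger angle is 58.58°.

58.6°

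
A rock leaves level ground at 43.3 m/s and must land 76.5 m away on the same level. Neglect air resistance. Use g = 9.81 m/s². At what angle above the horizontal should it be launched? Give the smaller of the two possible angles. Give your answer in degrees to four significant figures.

R = v₀² sin 2θ / g gives sin 2θ = gR/v₀² = 9.81·76.5/43.3² = 0.4003.
2θ = 23.60° or 180° − 23.60° = 156.4°, so θ = 11.80° or 78.20°.
The smaller angle is 11.80°.

11.80°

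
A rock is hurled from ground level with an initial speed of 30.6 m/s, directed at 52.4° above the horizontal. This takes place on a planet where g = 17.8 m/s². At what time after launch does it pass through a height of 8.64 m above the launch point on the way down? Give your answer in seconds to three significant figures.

2.30 s

Components: vₓ = 30.60 cos 52.4° = 18.67 m/s, v_y0 = 30.60 sin 52.4° = 24.24 m/s.
Require v_y0 t − ½ g t² = 8.64, i.e. 8.900 t² − 24.24 t + 8.64 = 0.
t = [24.24 ± √(24.24² − 2·17.8·8.64)] / 17.8 = (24.24 ± 16.74) / 17.8, so t = 0.4216 s or t = 2.302 s.
The descending-branch root is 2.302 s.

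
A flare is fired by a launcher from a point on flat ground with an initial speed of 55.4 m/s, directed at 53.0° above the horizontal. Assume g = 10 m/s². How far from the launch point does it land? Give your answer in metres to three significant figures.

Components: vₓ = 55.40 cos 53.0° = 33.34 m/s, v_y0 = 55.40 sin 53.0° = 44.24 m/s.
Time aloft: T = 2 v_y0 / g = 2 × 44.24 / 10.0 = 8.849 s.
Range: R = vₓ T = 33.34 × 8.849 = 295.0 m.

295 m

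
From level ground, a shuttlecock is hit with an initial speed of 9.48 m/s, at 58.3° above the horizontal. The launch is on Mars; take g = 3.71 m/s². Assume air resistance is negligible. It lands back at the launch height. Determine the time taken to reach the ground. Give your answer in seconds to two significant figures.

4.3 s

vₓ = 9.480 cos 58.3° = 4.981 m/s; v_y0 = 9.480 sin 58.3° = 8.066 m/s.
Time of flight on level ground: T = 2 v_y0 / g = 2 × 8.066 / 3.71 = 4.348 s.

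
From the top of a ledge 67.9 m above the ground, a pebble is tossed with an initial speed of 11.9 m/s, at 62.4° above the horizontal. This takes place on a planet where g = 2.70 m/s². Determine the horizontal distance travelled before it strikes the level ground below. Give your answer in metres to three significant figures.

66.2 m

Resolve: vₓ = 11.90 cos 62.4° = 5.513 m/s and v_y0 = 11.90 sin 62.4° = 10.55 m/s.
Vertical motion (up positive, ground at y = 0): 1.350 t² − (10.55) t − 67.9 = 0, so t = (10.55 + √(10.55² + 2·2.70·67.9)) / 2.70 = (10.55 + 21.86) / 2.70 = 12.00 s.
Horizontal distance: R = vₓ t = 5.513 × 12.00 = 66.17 m.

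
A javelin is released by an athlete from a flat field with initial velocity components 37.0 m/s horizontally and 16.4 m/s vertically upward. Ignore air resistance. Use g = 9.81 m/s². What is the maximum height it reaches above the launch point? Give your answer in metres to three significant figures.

13.7 m

Maximum height: H = v_y0² / (2g) = 16.40² / (2 × 9.81) = 13.71 m.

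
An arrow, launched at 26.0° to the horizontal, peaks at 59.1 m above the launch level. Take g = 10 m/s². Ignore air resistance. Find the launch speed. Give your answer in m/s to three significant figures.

78.4 m/s

At the peak v_y = 0, so v_y0 = √(2gH) = √(2 × 10.0 × 59.1) = 34.38 m/s.
v_y0 = v₀ sin θ ⇒ v₀ = 34.38 / sin 26.0° = 78.43 m/s.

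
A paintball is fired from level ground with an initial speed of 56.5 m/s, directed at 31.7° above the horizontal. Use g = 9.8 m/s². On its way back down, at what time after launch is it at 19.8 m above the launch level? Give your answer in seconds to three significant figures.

Components: vₓ = 56.50 cos 31.7° = 48.07 m/s, v_y0 = 56.50 sin 31.7° = 29.69 m/s.
Require v_y0 t − ½ g t² = 19.8, i.e. 4.900 t² − 29.69 t + 19.8 = 0.
Quadratic formula: t = (29.69 ± √493.37) / 9.80 = (29.69 ± 22.21) / 9.80 → t = 0.7630 s or 5.296 s.
The descending-branch root is 5.296 s.

5.30 s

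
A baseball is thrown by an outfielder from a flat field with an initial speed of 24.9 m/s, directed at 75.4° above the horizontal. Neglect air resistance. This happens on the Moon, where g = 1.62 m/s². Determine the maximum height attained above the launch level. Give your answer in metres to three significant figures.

Horizontal component vₓ = 24.90 cos 75.4° = 6.277 m/s; vertical v_y0 = 24.90 sin 75.4° = 24.10 m/s.
Peak height H = v_y0² / (2g) = 580.62 / 3.240 = 179.2 m.

179 m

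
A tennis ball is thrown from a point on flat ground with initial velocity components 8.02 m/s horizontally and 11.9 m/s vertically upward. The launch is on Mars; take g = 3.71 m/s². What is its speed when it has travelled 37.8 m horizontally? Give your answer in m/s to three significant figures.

9.77 m/s

Time to reach x = 37.8 m: t = x/vₓ = 37.8/8.020 = 4.713 s.
Vertical velocity there: v_y = v_y0 − g t = 11.90 − 3.71 × 4.713 = −5.586 m/s.
Speed: √(vₓ² + v_y²) = √(8.020² + 5.586²) = 9.774 m/s.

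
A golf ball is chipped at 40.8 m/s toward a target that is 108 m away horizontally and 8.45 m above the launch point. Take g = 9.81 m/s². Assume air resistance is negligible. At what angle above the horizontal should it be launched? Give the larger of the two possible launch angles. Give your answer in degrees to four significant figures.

Trajectory: y = x tanθ − g x² (1 + tan²θ)/(2v₀²). With x = 108, y = 8.45, v₀ = 40.8, g = 9.81:
34.37 tan²θ − 108 tanθ + (42.82) = 0.
tanθ = [108 ± √(108² − 4 × 34.37 × (42.82))] / (2 × 34.37) = (108 ± 76.01) / 68.74, giving tanθ = 0.4654 or 2.677.
θ = 24.96° or 69.52°; the larger is 69.52°.

69.52°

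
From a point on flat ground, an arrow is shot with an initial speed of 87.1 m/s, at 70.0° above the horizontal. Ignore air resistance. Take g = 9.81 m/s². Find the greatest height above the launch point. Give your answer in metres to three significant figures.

341 m

vₓ = 87.10 cos 70.0° = 29.79 m/s; v_y0 = 87.10 sin 70.0° = 81.85 m/s.
At the apex v_y = 0, so H = v_y0²/(2g) = 81.85²/19.62 = 341.4 m.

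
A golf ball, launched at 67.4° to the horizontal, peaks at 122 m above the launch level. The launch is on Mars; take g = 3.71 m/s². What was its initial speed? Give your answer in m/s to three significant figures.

At the peak v_y = 0, so v_y0 = √(2gH) = √(2 × 3.71 × 122) = 30.09 m/s.
v_y0 = v₀ sin θ ⇒ v₀ = 30.09 / sin 67.4° = 32.59 m/s.

32.6 m/s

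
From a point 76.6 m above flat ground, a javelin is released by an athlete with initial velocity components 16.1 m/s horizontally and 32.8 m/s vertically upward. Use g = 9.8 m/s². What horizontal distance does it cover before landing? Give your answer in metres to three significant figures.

137 m

The projectile lands when y = 76.6 + (32.80) t − ½·9.80·t² = 0. Positive root: t = (32.80 + √(32.80² + 2·9.80·76.6)) / 9.80 = (32.80 + 50.77) / 9.80 = 8.527 s.
Horizontal distance: R = vₓ t = 16.10 × 8.527 = 137.3 m.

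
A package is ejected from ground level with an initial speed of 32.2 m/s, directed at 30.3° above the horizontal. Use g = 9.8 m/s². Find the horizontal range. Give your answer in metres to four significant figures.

92.17 m

Components: vₓ = 32.20 cos 30.3° = 27.80 m/s, v_y0 = 32.20 sin 30.3° = 16.25 m/s.
Time aloft: T = 2 v_y0 / g = 2 × 16.25 / 9.80 = 3.315 s.
Horizontal distance R = vₓ T = 27.80 × 3.315 = 92.17 m.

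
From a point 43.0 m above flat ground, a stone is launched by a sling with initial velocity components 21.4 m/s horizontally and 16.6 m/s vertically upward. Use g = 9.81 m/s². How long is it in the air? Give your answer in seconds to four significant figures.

With up positive and y = 0 at the ground: y(t) = 43.0 + (16.60) t − 4.905 t². Setting y = 0 and taking the positive root: t = [16.60 + √(16.60² + 2·9.81·43.0)] / 9.81 = (16.60 + 33.45) / 9.81 = 5.102 s.

5.102 s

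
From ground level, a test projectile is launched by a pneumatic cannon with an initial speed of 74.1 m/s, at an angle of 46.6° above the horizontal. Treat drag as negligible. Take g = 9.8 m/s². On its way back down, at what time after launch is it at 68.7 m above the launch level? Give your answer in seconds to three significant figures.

Horizontal component vₓ = 74.10 cos 46.6° = 50.91 m/s; vertical v_y0 = 74.10 sin 46.6° = 53.84 m/s.
Height y(t) = 53.84 t − 4.900 t² = 68.7 gives 4.900 t² − 53.84 t + 68.7 = 0.
t = [53.84 ± √(53.84² − 2·9.80·68.7)] / 9.80 = (53.84 ± 39.40) / 9.80, so t = 1.474 s or t = 9.514 s.
The descending-branch root is 9.514 s.

9.51 s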